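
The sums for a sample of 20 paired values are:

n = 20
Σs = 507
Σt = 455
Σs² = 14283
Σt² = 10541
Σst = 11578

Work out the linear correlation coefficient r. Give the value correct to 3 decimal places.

r = (nΣst − ΣsΣt) / √[(nΣs² − (Σs)²)(nΣt² − (Σt)²)]
Numerator: 20×11578 − 507×455 = 875
Denominator: √[(285660 − 257049)(210820 − 207025)] = √[28611 × 3795] = 10420.1125
r = 875 / 10420.1125 ≈ 0.084

0.084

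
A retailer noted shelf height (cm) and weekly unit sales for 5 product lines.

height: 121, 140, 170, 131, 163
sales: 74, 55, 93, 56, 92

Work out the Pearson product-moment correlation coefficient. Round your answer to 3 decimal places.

0.741

n = 5, Σx = 725, Σy = 370, Σx² = 106871, Σy² = 28750, Σxy = 54796
nΣxy − ΣxΣy = 273980 − 268250 = 5730
nΣx² − (Σx)² = 534355 − 525625 = 8730; nΣy² − (Σy)² = 143750 − 136900 = 6850
r = 5730 / √(8730 × 6850) = 5730 / 7733.0783 ≈ 0.741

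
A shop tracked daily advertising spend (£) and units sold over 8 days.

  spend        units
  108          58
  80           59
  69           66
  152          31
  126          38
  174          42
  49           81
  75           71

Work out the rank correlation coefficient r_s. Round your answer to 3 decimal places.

-0.905

Rank spend: 5, 4, 2, 7, 6, 8, 1, 3
Rank units: 4, 5, 6, 1, 2, 3, 8, 7
d = rank(spend) − rank(units): 1, -1, -4, 6, 4, 5, -7, -4; Σd² = 160
ρ = 1 − 6Σd² / [n(n²−1)] = 1 − 6×160 / (8×63) = 1 − 960/504 ≈ -0.905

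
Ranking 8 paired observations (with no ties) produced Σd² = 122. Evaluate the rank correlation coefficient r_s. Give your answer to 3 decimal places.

-0.452

ρ = 1 − 6Σd² / [n(n²−1)] = 1 − 6×122 / (8×63)
  = 1 − 732/504 = 1 − 1.4524 ≈ -0.452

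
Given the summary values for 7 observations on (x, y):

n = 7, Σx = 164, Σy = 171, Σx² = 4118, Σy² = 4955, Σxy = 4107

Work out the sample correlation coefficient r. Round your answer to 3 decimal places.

r = (nΣxy − ΣxΣy) / √[(nΣx² − (Σx)²)(nΣy² − (Σy)²)]
Numerator: 7×4107 − 164×171 = 705
Denominator: √[(28826 − 26896)(34685 − 29241)] = √[1930 × 5444] = 3241.4380
r = 705 / 3241.4380 ≈ 0.217

0.217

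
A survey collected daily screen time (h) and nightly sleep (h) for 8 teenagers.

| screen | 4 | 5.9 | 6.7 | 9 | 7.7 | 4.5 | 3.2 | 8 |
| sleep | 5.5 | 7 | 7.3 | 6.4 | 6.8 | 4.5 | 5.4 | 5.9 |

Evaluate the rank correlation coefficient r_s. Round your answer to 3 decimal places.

Rank screen: 2, 4, 5, 8, 6, 3, 1, 7
Rank sleep: 3, 7, 8, 5, 6, 1, 2, 4
d = rank(screen) − rank(sleep): -1, -3, -3, 3, 0, 2, -1, 3; Σd² = 42
ρ = 1 − 6Σd² / [n(n²−1)] = 1 − 6×42 / (8×63) = 1 − 252/504 ≈ 0.500

0.500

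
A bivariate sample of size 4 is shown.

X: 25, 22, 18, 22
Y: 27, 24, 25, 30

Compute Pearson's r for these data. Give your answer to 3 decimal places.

n = 4, ΣX = 87, ΣY = 106, ΣX² = 1917, ΣY² = 2830, ΣXY = 2313
nΣXY − ΣXΣY = 9252 − 9222 = 30
nΣX² − (ΣX)² = 7668 − 7569 = 99; nΣY² − (ΣY)² = 11320 − 11236 = 84
r = 30 / √(99 × 84) = 30 / 91.1921 ≈ 0.329

0.329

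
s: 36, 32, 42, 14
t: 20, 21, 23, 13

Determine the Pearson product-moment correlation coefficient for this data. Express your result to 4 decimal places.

0.9727

n = 4, Σs = 124, Σt = 77, Σs² = 4280, Σt² = 1539, Σst = 2540
nΣst − ΣsΣt = 10160 − 9548 = 612
nΣs² − (Σs)² = 17120 − 15376 = 1744; nΣt² − (Σt)² = 6156 − 5929 = 227
r = 612 / √(1744 × 227) = 612 / 629.1963 ≈ 0.9727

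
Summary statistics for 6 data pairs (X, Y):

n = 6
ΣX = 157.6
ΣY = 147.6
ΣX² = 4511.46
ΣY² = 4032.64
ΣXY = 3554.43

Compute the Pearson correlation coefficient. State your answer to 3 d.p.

r = (nΣXY − ΣXΣY) / √[(nΣX² − (ΣX)²)(nΣY² − (ΣY)²)]
Numerator: 6×3554.43 − 157.6×147.6 = -1935.18
Denominator: √[(27068.76 − 24837.76)(24195.84 − 21785.76)] = √[2231 × 2410.08] = 2318.8119
r = -1935.18 / 2318.8119 ≈ -0.835

-0.835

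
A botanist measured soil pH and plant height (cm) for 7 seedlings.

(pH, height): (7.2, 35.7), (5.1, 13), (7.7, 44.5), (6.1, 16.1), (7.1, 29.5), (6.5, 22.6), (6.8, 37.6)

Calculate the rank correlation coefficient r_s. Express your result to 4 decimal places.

Rank pH: 6, 1, 7, 2, 5, 3, 4
Rank height: 5, 1, 7, 2, 4, 3, 6
d = rank(pH) − rank(height): 1, 0, 0, 0, 1, 0, -2; Σd² = 6
ρ = 1 − 6Σd² / [n(n²−1)] = 1 − 6×6 / (7×48) = 1 − 36/336 ≈ 0.8929

0.8929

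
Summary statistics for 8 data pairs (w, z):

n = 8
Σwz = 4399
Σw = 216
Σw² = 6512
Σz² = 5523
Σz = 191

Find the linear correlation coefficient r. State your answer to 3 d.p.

r = (nΣwz − ΣwΣz) / √[(nΣw² − (Σw)²)(nΣz² − (Σz)²)]
Numerator: 8×4399 − 216×191 = -6064
Denominator: √[(52096 − 46656)(44184 − 36481)] = √[5440 × 7703] = 6473.3546
r = -6064 / 6473.3546 ≈ -0.937

-0.937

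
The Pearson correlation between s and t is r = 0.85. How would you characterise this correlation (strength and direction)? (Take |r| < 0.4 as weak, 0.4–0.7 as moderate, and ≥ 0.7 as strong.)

strong positive

r = 0.85 > 0 so the relationship is positive.
|r| = 0.85, which falls in the strong range.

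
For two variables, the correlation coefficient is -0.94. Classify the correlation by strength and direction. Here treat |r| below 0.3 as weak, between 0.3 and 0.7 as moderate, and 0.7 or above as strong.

strong negative

r = -0.94 < 0 so the relationship is negative.
|r| = 0.94, which falls in the strong range.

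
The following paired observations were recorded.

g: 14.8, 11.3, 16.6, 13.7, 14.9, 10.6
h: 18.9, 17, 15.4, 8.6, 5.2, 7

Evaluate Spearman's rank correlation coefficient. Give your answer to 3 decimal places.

0.029

Rank g: 4, 2, 6, 3, 5, 1
Rank h: 6, 5, 4, 3, 1, 2
d = rank(g) − rank(h): -2, -3, 2, 0, 4, -1; Σd² = 34
ρ = 1 − 6Σd² / [n(n²−1)] = 1 − 6×34 / (6×35) = 1 − 204/210 ≈ 0.029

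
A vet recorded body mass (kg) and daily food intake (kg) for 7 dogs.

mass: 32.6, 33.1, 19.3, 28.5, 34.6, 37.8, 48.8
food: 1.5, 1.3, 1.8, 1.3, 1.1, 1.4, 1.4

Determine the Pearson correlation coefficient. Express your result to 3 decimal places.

n = 7, Σx = 234.7, Σy = 9.8, Σx² = 8350.55, Σy² = 14, Σxy = 323.02
nΣxy − ΣxΣy = 2261.14 − 2300.06 = -38.92
nΣx² − (Σx)² = 58453.85 − 55084.09 = 3369.76; nΣy² − (Σy)² = 98 − 96.04 = 1.96
r = -38.92 / √(3369.76 × 1.96) = -38.92 / 81.2695 ≈ -0.479

-0.479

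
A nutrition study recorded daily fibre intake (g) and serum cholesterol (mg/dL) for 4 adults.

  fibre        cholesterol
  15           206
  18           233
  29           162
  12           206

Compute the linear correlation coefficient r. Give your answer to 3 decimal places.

-0.727

n = 4, Σx = 74, Σy = 807, Σx² = 1534, Σy² = 165405, Σxy = 14454
nΣxy − ΣxΣy = 57816 − 59718 = -1902
nΣx² − (Σx)² = 6136 − 5476 = 660; nΣy² − (Σy)² = 661620 − 651249 = 10371
r = -1902 / √(660 × 10371) = -1902 / 2616.2683 ≈ -0.727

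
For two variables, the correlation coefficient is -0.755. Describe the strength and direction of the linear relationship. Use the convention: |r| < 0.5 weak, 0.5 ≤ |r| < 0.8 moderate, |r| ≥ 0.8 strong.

moderate negative

r = -0.755 < 0 so the relationship is negative.
|r| = 0.755, which falls in the moderate range.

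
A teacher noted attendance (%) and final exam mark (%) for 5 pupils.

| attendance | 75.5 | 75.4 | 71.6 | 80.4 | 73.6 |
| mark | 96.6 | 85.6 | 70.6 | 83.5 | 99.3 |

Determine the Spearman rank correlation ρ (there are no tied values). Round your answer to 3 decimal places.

Rank attendance: 4, 3, 1, 5, 2
Rank mark: 4, 3, 1, 2, 5
d = rank(attendance) − rank(mark): 0, 0, 0, 3, -3; Σd² = 18
ρ = 1 − 6Σd² / [n(n²−1)] = 1 − 6×18 / (5×24) = 1 − 108/120 ≈ 0.100

0.100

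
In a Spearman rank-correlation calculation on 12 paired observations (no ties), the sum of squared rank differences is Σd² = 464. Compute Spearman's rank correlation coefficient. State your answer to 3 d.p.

-0.622

ρ = 1 − 6Σd² / [n(n²−1)] = 1 − 6×464 / (12×143)
  = 1 − 2784/1716 = 1 − 1.6224 ≈ -0.622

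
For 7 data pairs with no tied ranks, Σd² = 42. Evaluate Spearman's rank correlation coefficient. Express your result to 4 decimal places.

0.2500

ρ = 1 − 6Σd² / [n(n²−1)] = 1 − 6×42 / (7×48)
  = 1 − 252/336 = 1 − 0.75000 ≈ 0.2500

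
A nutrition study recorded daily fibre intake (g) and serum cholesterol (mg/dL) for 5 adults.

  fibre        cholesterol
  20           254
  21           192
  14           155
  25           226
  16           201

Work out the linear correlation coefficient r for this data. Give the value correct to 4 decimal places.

n = 5, Σx = 96, Σy = 1028, Σx² = 1918, Σy² = 216882, Σxy = 20148
nΣxy − ΣxΣy = 100740 − 98688 = 2052
nΣx² − (Σx)² = 9590 − 9216 = 374; nΣy² − (Σy)² = 1084410 − 1056784 = 27626
r = 2052 / √(374 × 27626) = 2052 / 3214.3621 ≈ 0.6384

0.6384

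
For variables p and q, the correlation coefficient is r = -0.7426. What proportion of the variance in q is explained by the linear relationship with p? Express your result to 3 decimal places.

r² = (-0.7426)² = 0.551

0.551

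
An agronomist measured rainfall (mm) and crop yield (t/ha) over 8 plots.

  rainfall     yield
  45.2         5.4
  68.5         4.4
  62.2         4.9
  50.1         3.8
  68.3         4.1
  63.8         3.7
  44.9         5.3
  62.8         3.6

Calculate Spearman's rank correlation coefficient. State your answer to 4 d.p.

Rank rainfall: 2, 8, 4, 3, 7, 6, 1, 5
Rank yield: 8, 5, 6, 3, 4, 2, 7, 1
d = rank(rainfall) − rank(yield): -6, 3, -2, 0, 3, 4, -6, 4; Σd² = 126
ρ = 1 − 6Σd² / [n(n²−1)] = 1 − 6×126 / (8×63) = 1 − 756/504 ≈ -0.5000

-0.5000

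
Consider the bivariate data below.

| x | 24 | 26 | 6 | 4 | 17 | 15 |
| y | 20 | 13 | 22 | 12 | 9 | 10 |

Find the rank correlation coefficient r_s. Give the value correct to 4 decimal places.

Rank x: 5, 6, 2, 1, 4, 3
Rank y: 5, 4, 6, 3, 1, 2
d = rank(x) − rank(y): 0, 2, -4, -2, 3, 1; Σd² = 34
ρ = 1 − 6Σd² / [n(n²−1)] = 1 − 6×34 / (6×35) = 1 − 204/210 ≈ 0.0286

0.0286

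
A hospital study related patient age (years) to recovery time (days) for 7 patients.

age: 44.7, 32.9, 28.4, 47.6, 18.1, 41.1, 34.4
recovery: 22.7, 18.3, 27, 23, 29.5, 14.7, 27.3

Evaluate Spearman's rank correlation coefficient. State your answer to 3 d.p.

-0.500

Rank age: 6, 3, 2, 7, 1, 5, 4
Rank recovery: 3, 2, 5, 4, 7, 1, 6
d = rank(age) − rank(recovery): 3, 1, -3, 3, -6, 4, -2; Σd² = 84
ρ = 1 − 6Σd² / [n(n²−1)] = 1 − 6×84 / (7×48) = 1 − 504/336 ≈ -0.500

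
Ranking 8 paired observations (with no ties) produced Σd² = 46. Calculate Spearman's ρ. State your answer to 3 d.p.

0.452

ρ = 1 − 6Σd² / [n(n²−1)] = 1 − 6×46 / (8×63)
  = 1 − 276/504 = 1 − 0.5476 ≈ 0.452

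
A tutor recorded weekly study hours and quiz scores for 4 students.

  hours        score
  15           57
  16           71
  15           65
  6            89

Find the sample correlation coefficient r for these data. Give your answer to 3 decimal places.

-0.867

n = 4, Σx = 52, Σy = 282, Σx² = 742, Σy² = 20436, Σxy = 3500
nΣxy − ΣxΣy = 14000 − 14664 = -664
nΣx² − (Σx)² = 2968 − 2704 = 264; nΣy² − (Σy)² = 81744 − 79524 = 2220
r = -664 / √(264 × 2220) = -664 / 765.5586 ≈ -0.867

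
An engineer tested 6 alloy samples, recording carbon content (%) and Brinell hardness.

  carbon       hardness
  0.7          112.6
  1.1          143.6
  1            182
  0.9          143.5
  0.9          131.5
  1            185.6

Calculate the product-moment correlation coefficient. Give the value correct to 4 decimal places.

0.6633

n = 6, Σx = 5.6, Σy = 898.8, Σx² = 5.32, Σy² = 138755.58, Σxy = 851.88
nΣxy − ΣxΣy = 5111.28 − 5033.28 = 78
nΣx² − (Σx)² = 31.92 − 31.36 = 0.56; nΣy² − (Σy)² = 832533.48 − 807841.44 = 24692.04
r = 78 / √(0.56 × 24692.04) = 78 / 117.5906 ≈ 0.6633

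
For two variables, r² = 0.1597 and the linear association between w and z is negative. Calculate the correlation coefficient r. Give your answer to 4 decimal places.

-0.3996

|r| = √0.1597 = 0.3996
The association is negative, so r = −0.3996.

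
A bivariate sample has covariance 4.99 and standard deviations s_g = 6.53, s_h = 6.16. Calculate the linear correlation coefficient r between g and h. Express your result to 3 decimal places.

0.124

r = Cov(g,h) / (s_g · s_h) = 4.99 / (6.53 × 6.16)
  = 4.99 / 40.2248 ≈ 0.124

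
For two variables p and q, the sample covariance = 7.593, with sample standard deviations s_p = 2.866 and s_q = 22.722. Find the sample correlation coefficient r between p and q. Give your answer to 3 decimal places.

r = Cov(p,q) / (s_p · s_q) = 7.593 / (2.866 × 22.722)
  = 7.593 / 65.1213 ≈ 0.117

0.117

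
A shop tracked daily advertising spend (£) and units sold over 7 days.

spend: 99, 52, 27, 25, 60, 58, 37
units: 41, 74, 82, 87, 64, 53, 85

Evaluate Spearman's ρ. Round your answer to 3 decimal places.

Rank spend: 7, 4, 2, 1, 6, 5, 3
Rank units: 1, 4, 5, 7, 3, 2, 6
d = rank(spend) − rank(units): 6, 0, -3, -6, 3, 3, -3; Σd² = 108
ρ = 1 − 6Σd² / [n(n²−1)] = 1 − 6×108 / (7×48) = 1 − 648/336 ≈ -0.929

-0.929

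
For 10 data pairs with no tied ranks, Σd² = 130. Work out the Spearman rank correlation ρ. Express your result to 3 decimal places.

0.212

ρ = 1 − 6Σd² / [n(n²−1)] = 1 − 6×130 / (10×99)
  = 1 − 780/990 = 1 − 0.7879 ≈ 0.212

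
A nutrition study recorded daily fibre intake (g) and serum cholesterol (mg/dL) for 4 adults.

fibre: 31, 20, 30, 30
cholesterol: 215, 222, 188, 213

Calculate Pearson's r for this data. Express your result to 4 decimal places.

-0.5172

n = 4, Σx = 111, Σy = 838, Σx² = 3161, Σy² = 176222, Σxy = 23135
nΣxy − ΣxΣy = 92540 − 93018 = -478
nΣx² − (Σx)² = 12644 − 12321 = 323; nΣy² − (Σy)² = 704888 − 702244 = 2644
r = -478 / √(323 × 2644) = -478 / 924.1277 ≈ -0.5172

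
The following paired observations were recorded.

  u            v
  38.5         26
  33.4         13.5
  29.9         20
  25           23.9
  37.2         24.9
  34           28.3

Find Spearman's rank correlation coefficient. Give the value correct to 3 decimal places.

Rank u: 6, 3, 2, 1, 5, 4
Rank v: 5, 1, 2, 3, 4, 6
d = rank(u) − rank(v): 1, 2, 0, -2, 1, -2; Σd² = 14
ρ = 1 − 6Σd² / [n(n²−1)] = 1 − 6×14 / (6×35) = 1 − 84/210 ≈ 0.600

0.600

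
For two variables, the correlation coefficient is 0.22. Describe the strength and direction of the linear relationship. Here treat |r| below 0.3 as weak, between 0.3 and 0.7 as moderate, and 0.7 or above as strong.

r = 0.22 > 0 so the relationship is positive.
|r| = 0.22, which falls in the weak range.

weak positive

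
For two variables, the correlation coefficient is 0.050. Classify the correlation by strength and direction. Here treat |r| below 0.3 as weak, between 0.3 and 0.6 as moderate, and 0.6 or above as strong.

weak positive

r = 0.050 > 0 so the relationship is positive.
|r| = 0.050, which falls in the weak range.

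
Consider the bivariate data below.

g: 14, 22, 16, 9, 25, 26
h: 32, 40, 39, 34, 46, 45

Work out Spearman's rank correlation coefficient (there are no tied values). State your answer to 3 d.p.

Rank g: 2, 4, 3, 1, 5, 6
Rank h: 1, 4, 3, 2, 6, 5
d = rank(g) − rank(h): 1, 0, 0, -1, -1, 1; Σd² = 4
ρ = 1 − 6Σd² / [n(n²−1)] = 1 − 6×4 / (6×35) = 1 − 24/210 ≈ 0.886

0.886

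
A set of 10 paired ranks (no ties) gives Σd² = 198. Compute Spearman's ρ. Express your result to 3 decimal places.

-0.200

ρ = 1 − 6Σd² / [n(n²−1)] = 1 − 6×198 / (10×99)
  = 1 − 1188/990 = 1 − 1.2000 ≈ -0.200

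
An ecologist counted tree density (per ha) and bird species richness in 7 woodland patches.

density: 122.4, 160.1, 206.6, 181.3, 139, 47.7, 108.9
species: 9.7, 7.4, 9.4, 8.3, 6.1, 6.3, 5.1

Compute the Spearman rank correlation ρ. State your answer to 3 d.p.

Rank density: 3, 5, 7, 6, 4, 1, 2
Rank species: 7, 4, 6, 5, 2, 3, 1
d = rank(density) − rank(species): -4, 1, 1, 1, 2, -2, 1; Σd² = 28
ρ = 1 − 6Σd² / [n(n²−1)] = 1 − 6×28 / (7×48) = 1 − 168/336 ≈ 0.500

0.500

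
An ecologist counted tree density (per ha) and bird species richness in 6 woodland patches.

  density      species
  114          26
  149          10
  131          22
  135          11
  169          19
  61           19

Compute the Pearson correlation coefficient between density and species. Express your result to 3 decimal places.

-0.298

n = 6, Σx = 759, Σy = 107, Σx² = 102865, Σy² = 2103, Σxy = 13191
nΣxy − ΣxΣy = 79146 − 81213 = -2067
nΣx² − (Σx)² = 617190 − 576081 = 41109; nΣy² − (Σy)² = 12618 − 11449 = 1169
r = -2067 / √(41109 × 1169) = -2067 / 6932.2739 ≈ -0.298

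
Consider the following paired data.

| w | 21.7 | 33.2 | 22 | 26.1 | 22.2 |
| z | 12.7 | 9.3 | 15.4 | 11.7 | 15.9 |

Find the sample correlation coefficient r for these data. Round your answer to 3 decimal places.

n = 5, Σw = 125.2, Σz = 65, Σw² = 3231.18, Σz² = 874.64, Σwz = 1581.5
nΣwz − ΣwΣz = 7907.5 − 8138 = -230.5
nΣw² − (Σw)² = 16155.9 − 15675.04 = 480.86; nΣz² − (Σz)² = 4373.2 − 4225 = 148.2
r = -230.5 / √(480.86 × 148.2) = -230.5 / 266.9522 ≈ -0.863

-0.863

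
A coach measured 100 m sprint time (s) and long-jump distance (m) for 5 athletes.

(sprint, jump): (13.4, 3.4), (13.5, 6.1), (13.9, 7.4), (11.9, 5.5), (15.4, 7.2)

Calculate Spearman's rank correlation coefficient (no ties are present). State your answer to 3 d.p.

Rank sprint: 2, 3, 4, 1, 5
Rank jump: 1, 3, 5, 2, 4
d = rank(sprint) − rank(jump): 1, 0, -1, -1, 1; Σd² = 4
ρ = 1 − 6Σd² / [n(n²−1)] = 1 − 6×4 / (5×24) = 1 − 24/120 ≈ 0.800

0.800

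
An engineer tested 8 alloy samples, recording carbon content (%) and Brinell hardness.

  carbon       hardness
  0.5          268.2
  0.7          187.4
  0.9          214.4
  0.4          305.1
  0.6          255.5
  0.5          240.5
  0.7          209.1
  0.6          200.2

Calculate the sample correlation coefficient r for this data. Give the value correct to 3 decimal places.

n = 8, Σx = 4.9, Σy = 1880.4, Σx² = 3.17, Σy² = 453026.72, Σxy = 1120.32
nΣxy − ΣxΣy = 8962.56 − 9213.96 = -251.4
nΣx² − (Σx)² = 25.36 − 24.01 = 1.35; nΣy² − (Σy)² = 3624213.76 − 3535904.16 = 88309.6
r = -251.4 / √(1.35 × 88309.6) = -251.4 / 345.2795 ≈ -0.728

-0.728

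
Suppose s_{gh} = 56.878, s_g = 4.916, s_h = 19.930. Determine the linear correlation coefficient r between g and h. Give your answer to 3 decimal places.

r = Cov(g,h) / (s_g · s_h) = 56.878 / (4.916 × 19.930)
  = 56.878 / 97.9759 ≈ 0.581

0.581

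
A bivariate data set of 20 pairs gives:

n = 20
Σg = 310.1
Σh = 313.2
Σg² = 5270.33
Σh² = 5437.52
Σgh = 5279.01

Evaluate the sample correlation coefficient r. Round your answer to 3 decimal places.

r = (nΣgh − ΣgΣh) / √[(nΣg² − (Σg)²)(nΣh² − (Σh)²)]
Numerator: 20×5279.01 − 310.1×313.2 = 8456.88
Denominator: √[(105406.6 − 96162.01)(108750.4 − 98094.24)] = √[9244.59 × 10656.16] = 9925.3126
r = 8456.88 / 9925.3126 ≈ 0.852

0.852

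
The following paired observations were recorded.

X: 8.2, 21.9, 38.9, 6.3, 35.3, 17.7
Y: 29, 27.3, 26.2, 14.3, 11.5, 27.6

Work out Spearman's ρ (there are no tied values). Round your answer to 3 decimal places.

-0.314

Rank X: 2, 4, 6, 1, 5, 3
Rank Y: 6, 4, 3, 2, 1, 5
d = rank(X) − rank(Y): -4, 0, 3, -1, 4, -2; Σd² = 46
ρ = 1 − 6Σd² / [n(n²−1)] = 1 − 6×46 / (6×35) = 1 − 276/210 ≈ -0.314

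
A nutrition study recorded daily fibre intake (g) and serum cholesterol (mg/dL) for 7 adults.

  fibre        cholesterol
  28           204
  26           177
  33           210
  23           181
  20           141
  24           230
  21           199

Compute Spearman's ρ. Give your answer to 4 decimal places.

0.5714

Rank fibre: 6, 5, 7, 3, 1, 4, 2
Rank cholesterol: 5, 2, 6, 3, 1, 7, 4
d = rank(fibre) − rank(cholesterol): 1, 3, 1, 0, 0, -3, -2; Σd² = 24
ρ = 1 − 6Σd² / [n(n²−1)] = 1 − 6×24 / (7×48) = 1 − 144/336 ≈ 0.5714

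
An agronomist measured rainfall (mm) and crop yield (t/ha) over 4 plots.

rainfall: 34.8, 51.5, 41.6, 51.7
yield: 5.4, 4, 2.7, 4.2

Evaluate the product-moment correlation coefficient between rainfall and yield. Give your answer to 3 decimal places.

-0.311

n = 4, Σx = 179.6, Σy = 16.3, Σx² = 8266.74, Σy² = 70.09, Σxy = 723.38
nΣxy − ΣxΣy = 2893.52 − 2927.48 = -33.96
nΣx² − (Σx)² = 33066.96 − 32256.16 = 810.8; nΣy² − (Σy)² = 280.36 − 265.69 = 14.67
r = -33.96 / √(810.8 × 14.67) = -33.96 / 109.0616 ≈ -0.311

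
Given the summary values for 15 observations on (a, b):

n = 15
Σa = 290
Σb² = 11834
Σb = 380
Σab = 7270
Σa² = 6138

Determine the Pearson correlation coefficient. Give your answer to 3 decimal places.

r = (nΣab − ΣaΣb) / √[(nΣa² − (Σa)²)(nΣb² − (Σb)²)]
Numerator: 15×7270 − 290×380 = -1150
Denominator: √[(92070 − 84100)(177510 − 144400)] = √[7970 × 33110] = 16244.5899
r = -1150 / 16244.5899 ≈ -0.071

-0.071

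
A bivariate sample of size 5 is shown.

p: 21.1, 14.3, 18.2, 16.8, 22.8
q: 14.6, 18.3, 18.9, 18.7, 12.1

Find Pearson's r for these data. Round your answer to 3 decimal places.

n = 5, Σp = 93.2, Σq = 82.6, Σp² = 1783.02, Σq² = 1401.36, Σpq = 1503.77
nΣpq − ΣpΣq = 7518.85 − 7698.32 = -179.47
nΣp² − (Σp)² = 8915.1 − 8686.24 = 228.86; nΣq² − (Σq)² = 7006.8 − 6822.76 = 184.04
r = -179.47 / √(228.86 × 184.04) = -179.47 / 205.2301 ≈ -0.874

-0.874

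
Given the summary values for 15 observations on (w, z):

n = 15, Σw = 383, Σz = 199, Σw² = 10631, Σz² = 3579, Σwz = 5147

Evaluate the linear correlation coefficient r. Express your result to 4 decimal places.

r = (nΣwz − ΣwΣz) / √[(nΣw² − (Σw)²)(nΣz² − (Σz)²)]
Numerator: 15×5147 − 383×199 = 988
Denominator: √[(159465 − 146689)(53685 − 39601)] = √[12776 × 14084] = 13414.0666
r = 988 / 13414.0666 ≈ 0.0737

0.0737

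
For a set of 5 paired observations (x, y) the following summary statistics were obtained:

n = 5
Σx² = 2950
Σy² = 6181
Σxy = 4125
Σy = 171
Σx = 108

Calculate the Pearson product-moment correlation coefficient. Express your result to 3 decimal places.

r = (nΣxy − ΣxΣy) / √[(nΣx² − (Σx)²)(nΣy² − (Σy)²)]
Numerator: 5×4125 − 108×171 = 2157
Denominator: √[(14750 − 11664)(30905 − 29241)] = √[3086 × 1664] = 2266.0768
r = 2157 / 2266.0768 ≈ 0.952

0.952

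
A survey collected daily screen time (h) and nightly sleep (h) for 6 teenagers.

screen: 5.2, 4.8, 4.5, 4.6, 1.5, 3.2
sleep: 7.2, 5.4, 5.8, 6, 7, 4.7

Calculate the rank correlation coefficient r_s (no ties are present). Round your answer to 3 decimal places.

0.257

Rank screen: 6, 5, 3, 4, 1, 2
Rank sleep: 6, 2, 3, 4, 5, 1
d = rank(screen) − rank(sleep): 0, 3, 0, 0, -4, 1; Σd² = 26
ρ = 1 − 6Σd² / [n(n²−1)] = 1 − 6×26 / (6×35) = 1 − 156/210 ≈ 0.257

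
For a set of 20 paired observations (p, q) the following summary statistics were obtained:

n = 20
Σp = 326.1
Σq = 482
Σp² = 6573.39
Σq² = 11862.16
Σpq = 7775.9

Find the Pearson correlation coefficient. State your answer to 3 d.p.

r = (nΣpq − ΣpΣq) / √[(nΣp² − (Σp)²)(nΣq² − (Σq)²)]
Numerator: 20×7775.9 − 326.1×482 = -1662.2
Denominator: √[(131467.8 − 106341.21)(237243.2 − 232324)] = √[25126.59 × 4919.2] = 11117.6761
r = -1662.2 / 11117.6761 ≈ -0.150

-0.150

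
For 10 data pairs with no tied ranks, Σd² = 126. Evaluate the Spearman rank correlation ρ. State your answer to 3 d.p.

ρ = 1 − 6Σd² / [n(n²−1)] = 1 − 6×126 / (10×99)
  = 1 − 756/990 = 1 − 0.7636 ≈ 0.236

0.236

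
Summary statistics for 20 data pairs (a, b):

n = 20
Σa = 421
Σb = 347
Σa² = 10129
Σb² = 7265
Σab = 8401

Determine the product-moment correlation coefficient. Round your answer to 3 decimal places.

r = (nΣab − ΣaΣb) / √[(nΣa² − (Σa)²)(nΣb² − (Σb)²)]
Numerator: 20×8401 − 421×347 = 21933
Denominator: √[(202580 − 177241)(145300 − 120409)] = √[25339 × 24891] = 25114.0011
r = 21933 / 25114.0011 ≈ 0.873

0.873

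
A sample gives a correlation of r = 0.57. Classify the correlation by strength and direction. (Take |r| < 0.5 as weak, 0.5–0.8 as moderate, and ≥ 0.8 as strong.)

moderate positive

r = 0.57 > 0 so the relationship is positive.
|r| = 0.57, which falls in the moderate range.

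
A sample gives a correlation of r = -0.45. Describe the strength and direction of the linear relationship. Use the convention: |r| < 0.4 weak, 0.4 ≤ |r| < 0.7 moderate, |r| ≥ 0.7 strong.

r = -0.45 < 0 so the relationship is negative.
|r| = 0.45, which falls in the moderate range.

moderate negative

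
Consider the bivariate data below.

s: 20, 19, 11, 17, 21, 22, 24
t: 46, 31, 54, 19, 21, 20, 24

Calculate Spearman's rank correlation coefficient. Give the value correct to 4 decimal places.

Rank s: 4, 3, 1, 2, 5, 6, 7
Rank t: 6, 5, 7, 1, 3, 2, 4
d = rank(s) − rank(t): -2, -2, -6, 1, 2, 4, 3; Σd² = 74
ρ = 1 − 6Σd² / [n(n²−1)] = 1 − 6×74 / (7×48) = 1 − 444/336 ≈ -0.3214

-0.3214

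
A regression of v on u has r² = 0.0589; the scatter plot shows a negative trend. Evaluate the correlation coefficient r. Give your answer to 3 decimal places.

|r| = √0.0589 = 0.243
The association is negative, so r = −0.243.

-0.243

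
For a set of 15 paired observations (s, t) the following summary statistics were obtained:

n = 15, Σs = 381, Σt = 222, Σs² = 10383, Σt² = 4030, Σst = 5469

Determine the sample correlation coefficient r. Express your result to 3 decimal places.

r = (nΣst − ΣsΣt) / √[(nΣs² − (Σs)²)(nΣt² − (Σt)²)]
Numerator: 15×5469 − 381×222 = -2547
Denominator: √[(155745 − 145161)(60450 − 49284)] = √[10584 × 11166] = 10871.1059
r = -2547 / 10871.1059 ≈ -0.234

-0.234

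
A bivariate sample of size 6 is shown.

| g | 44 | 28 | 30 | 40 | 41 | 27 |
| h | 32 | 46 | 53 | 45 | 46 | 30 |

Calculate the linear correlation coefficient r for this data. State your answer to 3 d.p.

n = 6, Σg = 210, Σh = 252, Σg² = 7630, Σh² = 10990, Σgh = 8782
nΣgh − ΣgΣh = 52692 − 52920 = -228
nΣg² − (Σg)² = 45780 − 44100 = 1680; nΣh² − (Σh)² = 65940 − 63504 = 2436
r = -228 / √(1680 × 2436) = -228 / 2022.9879 ≈ -0.113

-0.113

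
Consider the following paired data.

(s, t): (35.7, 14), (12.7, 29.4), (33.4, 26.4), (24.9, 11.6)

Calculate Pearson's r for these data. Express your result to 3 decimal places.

-0.461

n = 4, Σs = 106.7, Σt = 81.4, Σs² = 3171.35, Σt² = 1891.88, Σst = 2043.78
nΣst − ΣsΣt = 8175.12 − 8685.38 = -510.26
nΣs² − (Σs)² = 12685.4 − 11384.89 = 1300.51; nΣt² − (Σt)² = 7567.52 − 6625.96 = 941.56
r = -510.26 / √(1300.51 × 941.56) = -510.26 / 1106.5750 ≈ -0.461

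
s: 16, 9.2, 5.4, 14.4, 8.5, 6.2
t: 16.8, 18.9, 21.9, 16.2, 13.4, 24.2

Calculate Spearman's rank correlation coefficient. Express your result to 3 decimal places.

Rank s: 6, 4, 1, 5, 3, 2
Rank t: 3, 4, 5, 2, 1, 6
d = rank(s) − rank(t): 3, 0, -4, 3, 2, -4; Σd² = 54
ρ = 1 − 6Σd² / [n(n²−1)] = 1 − 6×54 / (6×35) = 1 − 324/210 ≈ -0.543

-0.543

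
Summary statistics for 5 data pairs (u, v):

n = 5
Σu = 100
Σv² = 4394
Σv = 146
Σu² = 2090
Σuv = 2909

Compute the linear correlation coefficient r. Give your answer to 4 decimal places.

r = (nΣuv − ΣuΣv) / √[(nΣu² − (Σu)²)(nΣv² − (Σv)²)]
Numerator: 5×2909 − 100×146 = -55
Denominator: √[(10450 − 10000)(21970 − 21316)] = √[450 × 654] = 542.4942
r = -55 / 542.4942 ≈ -0.1014

-0.1014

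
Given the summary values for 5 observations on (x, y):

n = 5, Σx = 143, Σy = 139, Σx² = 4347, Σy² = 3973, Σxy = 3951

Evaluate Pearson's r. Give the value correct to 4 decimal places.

-0.1459

r = (nΣxy − ΣxΣy) / √[(nΣx² − (Σx)²)(nΣy² − (Σy)²)]
Numerator: 5×3951 − 143×139 = -122
Denominator: √[(21735 − 20449)(19865 − 19321)] = √[1286 × 544] = 836.4114
r = -122 / 836.4114 ≈ -0.1459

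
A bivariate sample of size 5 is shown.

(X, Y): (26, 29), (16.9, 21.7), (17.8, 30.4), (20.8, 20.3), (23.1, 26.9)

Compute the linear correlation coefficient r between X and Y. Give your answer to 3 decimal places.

n = 5, ΣX = 104.6, ΣY = 128.3, ΣX² = 2244.7, ΣY² = 3371.75, ΣXY = 2705.48
nΣXY − ΣXΣY = 13527.4 − 13420.18 = 107.22
nΣX² − (ΣX)² = 11223.5 − 10941.16 = 282.34; nΣY² − (ΣY)² = 16858.75 − 16460.89 = 397.86
r = 107.22 / √(282.34 × 397.86) = 107.22 / 335.1594 ≈ 0.320

0.320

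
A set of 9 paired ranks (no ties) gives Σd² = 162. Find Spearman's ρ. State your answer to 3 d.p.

-0.350

ρ = 1 − 6Σd² / [n(n²−1)] = 1 − 6×162 / (9×80)
  = 1 − 972/720 = 1 − 1.3500 ≈ -0.350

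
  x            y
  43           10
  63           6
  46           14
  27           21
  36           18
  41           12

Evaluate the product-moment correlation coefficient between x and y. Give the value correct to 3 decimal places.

n = 6, Σx = 256, Σy = 81, Σx² = 11640, Σy² = 1241, Σxy = 3159
nΣxy − ΣxΣy = 18954 − 20736 = -1782
nΣx² − (Σx)² = 69840 − 65536 = 4304; nΣy² − (Σy)² = 7446 − 6561 = 885
r = -1782 / √(4304 × 885) = -1782 / 1951.6762 ≈ -0.913

-0.913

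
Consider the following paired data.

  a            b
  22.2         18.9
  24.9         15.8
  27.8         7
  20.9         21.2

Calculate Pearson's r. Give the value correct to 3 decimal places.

-0.976

n = 4, Σa = 95.8, Σb = 62.9, Σa² = 2322.5, Σb² = 1105.29, Σab = 1450.68
nΣab − ΣaΣb = 5802.72 − 6025.82 = -223.1
nΣa² − (Σa)² = 9290 − 9177.64 = 112.36; nΣb² − (Σb)² = 4421.16 − 3956.41 = 464.75
r = -223.1 / √(112.36 × 464.75) = -223.1 / 228.5154 ≈ -0.976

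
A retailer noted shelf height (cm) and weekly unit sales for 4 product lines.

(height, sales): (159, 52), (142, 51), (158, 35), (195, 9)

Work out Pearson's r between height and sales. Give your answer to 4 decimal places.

n = 4, Σx = 654, Σy = 147, Σx² = 108434, Σy² = 6611, Σxy = 22795
nΣxy − ΣxΣy = 91180 − 96138 = -4958
nΣx² − (Σx)² = 433736 − 427716 = 6020; nΣy² − (Σy)² = 26444 − 21609 = 4835
r = -4958 / √(6020 × 4835) = -4958 / 5395.0626 ≈ -0.9190

-0.9190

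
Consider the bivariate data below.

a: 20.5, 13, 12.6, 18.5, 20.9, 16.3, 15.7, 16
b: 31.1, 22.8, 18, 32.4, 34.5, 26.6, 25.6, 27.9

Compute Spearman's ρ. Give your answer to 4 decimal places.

0.9524

Rank a: 7, 2, 1, 6, 8, 5, 3, 4
Rank b: 6, 2, 1, 7, 8, 4, 3, 5
d = rank(a) − rank(b): 1, 0, 0, -1, 0, 1, 0, -1; Σd² = 4
ρ = 1 − 6Σd² / [n(n²−1)] = 1 − 6×4 / (8×63) = 1 − 24/504 ≈ 0.9524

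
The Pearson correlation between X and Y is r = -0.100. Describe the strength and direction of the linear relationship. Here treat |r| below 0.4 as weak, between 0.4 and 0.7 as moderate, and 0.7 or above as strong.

r = -0.100 < 0 so the relationship is negative.
|r| = 0.100, which falls in the weak range.

weak negative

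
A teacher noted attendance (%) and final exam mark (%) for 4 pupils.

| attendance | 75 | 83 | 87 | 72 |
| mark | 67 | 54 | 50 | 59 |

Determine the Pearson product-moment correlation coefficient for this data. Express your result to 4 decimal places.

-0.8024

n = 4, Σx = 317, Σy = 230, Σx² = 25267, Σy² = 13386, Σxy = 18105
nΣxy − ΣxΣy = 72420 − 72910 = -490
nΣx² − (Σx)² = 101068 − 100489 = 579; nΣy² − (Σy)² = 53544 − 52900 = 644
r = -490 / √(579 × 644) = -490 / 610.6357 ≈ -0.8024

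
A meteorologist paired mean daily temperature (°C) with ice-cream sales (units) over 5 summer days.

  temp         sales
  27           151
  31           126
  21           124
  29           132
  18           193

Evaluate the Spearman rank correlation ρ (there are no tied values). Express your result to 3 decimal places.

Rank temp: 3, 5, 2, 4, 1
Rank sales: 4, 2, 1, 3, 5
d = rank(temp) − rank(sales): -1, 3, 1, 1, -4; Σd² = 28
ρ = 1 − 6Σd² / [n(n²−1)] = 1 − 6×28 / (5×24) = 1 − 168/120 ≈ -0.400

-0.400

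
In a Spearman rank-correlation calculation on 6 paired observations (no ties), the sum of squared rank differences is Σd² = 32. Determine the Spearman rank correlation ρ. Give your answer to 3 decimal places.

ρ = 1 − 6Σd² / [n(n²−1)] = 1 − 6×32 / (6×35)
  = 1 − 192/210 = 1 − 0.9143 ≈ 0.086

0.086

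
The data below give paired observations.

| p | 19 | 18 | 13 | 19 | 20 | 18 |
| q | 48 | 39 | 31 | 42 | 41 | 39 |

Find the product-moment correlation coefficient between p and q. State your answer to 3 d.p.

0.833

n = 6, Σp = 107, Σq = 240, Σp² = 1939, Σq² = 9752, Σpq = 4337
nΣpq − ΣpΣq = 26022 − 25680 = 342
nΣp² − (Σp)² = 11634 − 11449 = 185; nΣq² − (Σq)² = 58512 − 57600 = 912
r = 342 / √(185 × 912) = 342 / 410.7554 ≈ 0.833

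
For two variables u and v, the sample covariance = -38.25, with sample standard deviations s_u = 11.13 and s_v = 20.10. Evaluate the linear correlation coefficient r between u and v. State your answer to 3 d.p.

r = Cov(u,v) / (s_u · s_v) = -38.25 / (11.13 × 20.10)
  = -38.25 / 223.7130 ≈ -0.171

-0.171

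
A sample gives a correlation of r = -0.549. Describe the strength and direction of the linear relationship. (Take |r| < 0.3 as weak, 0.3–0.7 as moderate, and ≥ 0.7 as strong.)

moderate negative

r = -0.549 < 0 so the relationship is negative.
|r| = 0.549, which falls in the moderate range.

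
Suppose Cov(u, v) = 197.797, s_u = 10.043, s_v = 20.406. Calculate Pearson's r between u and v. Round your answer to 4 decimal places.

r = Cov(u,v) / (s_u · s_v) = 197.797 / (10.043 × 20.406)
  = 197.797 / 204.9375 ≈ 0.9652

0.9652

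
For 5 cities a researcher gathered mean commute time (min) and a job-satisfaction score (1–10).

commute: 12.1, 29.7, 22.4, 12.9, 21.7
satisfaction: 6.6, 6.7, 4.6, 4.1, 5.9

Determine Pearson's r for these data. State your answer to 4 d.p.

0.3329

n = 5, Σx = 98.8, Σy = 27.9, Σx² = 2167.56, Σy² = 161.23, Σxy = 562.81
nΣxy − ΣxΣy = 2814.05 − 2756.52 = 57.53
nΣx² − (Σx)² = 10837.8 − 9761.44 = 1076.36; nΣy² − (Σy)² = 806.15 − 778.41 = 27.74
r = 57.53 / √(1076.36 × 27.74) = 57.53 / 172.7953 ≈ 0.3329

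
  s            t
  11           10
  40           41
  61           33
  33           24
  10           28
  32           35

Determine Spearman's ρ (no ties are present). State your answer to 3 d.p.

Rank s: 2, 5, 6, 4, 1, 3
Rank t: 1, 6, 4, 2, 3, 5
d = rank(s) − rank(t): 1, -1, 2, 2, -2, -2; Σd² = 18
ρ = 1 − 6Σd² / [n(n²−1)] = 1 − 6×18 / (6×35) = 1 − 108/210 ≈ 0.486

0.486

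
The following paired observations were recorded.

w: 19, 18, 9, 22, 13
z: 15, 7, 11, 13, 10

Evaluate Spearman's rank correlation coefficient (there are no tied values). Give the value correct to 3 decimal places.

Rank w: 4, 3, 1, 5, 2
Rank z: 5, 1, 3, 4, 2
d = rank(w) − rank(z): -1, 2, -2, 1, 0; Σd² = 10
ρ = 1 − 6Σd² / [n(n²−1)] = 1 − 6×10 / (5×24) = 1 − 60/120 ≈ 0.500

0.500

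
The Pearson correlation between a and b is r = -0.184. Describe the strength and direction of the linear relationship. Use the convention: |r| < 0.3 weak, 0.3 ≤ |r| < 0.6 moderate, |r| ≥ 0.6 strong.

r = -0.184 < 0 so the relationship is negative.
|r| = 0.184, which falls in the weak range.

weak negative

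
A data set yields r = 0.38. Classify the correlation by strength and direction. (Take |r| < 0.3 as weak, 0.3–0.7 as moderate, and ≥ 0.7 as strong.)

moderate positive

r = 0.38 > 0 so the relationship is positive.
|r| = 0.38, which falls in the moderate range.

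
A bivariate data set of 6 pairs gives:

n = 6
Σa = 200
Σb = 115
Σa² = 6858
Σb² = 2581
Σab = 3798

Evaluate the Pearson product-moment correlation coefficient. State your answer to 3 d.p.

-0.132

r = (nΣab − ΣaΣb) / √[(nΣa² − (Σa)²)(nΣb² − (Σb)²)]
Numerator: 6×3798 − 200×115 = -212
Denominator: √[(41148 − 40000)(15486 − 13225)] = √[1148 × 2261] = 1611.0953
r = -212 / 1611.0953 ≈ -0.132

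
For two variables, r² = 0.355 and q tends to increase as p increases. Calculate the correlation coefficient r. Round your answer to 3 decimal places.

0.596

|r| = √0.355 = 0.596
The association is positive, so r = 0.596.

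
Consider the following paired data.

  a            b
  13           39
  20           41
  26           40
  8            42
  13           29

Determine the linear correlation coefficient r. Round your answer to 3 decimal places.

n = 5, Σa = 80, Σb = 191, Σa² = 1478, Σb² = 7407, Σab = 3080
nΣab − ΣaΣb = 15400 − 15280 = 120
nΣa² − (Σa)² = 7390 − 6400 = 990; nΣb² − (Σb)² = 37035 − 36481 = 554
r = 120 / √(990 × 554) = 120 / 740.5809 ≈ 0.162

0.162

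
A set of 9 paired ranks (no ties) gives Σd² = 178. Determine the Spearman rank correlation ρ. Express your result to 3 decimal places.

ρ = 1 − 6Σd² / [n(n²−1)] = 1 − 6×178 / (9×80)
  = 1 − 1068/720 = 1 − 1.4833 ≈ -0.483

-0.483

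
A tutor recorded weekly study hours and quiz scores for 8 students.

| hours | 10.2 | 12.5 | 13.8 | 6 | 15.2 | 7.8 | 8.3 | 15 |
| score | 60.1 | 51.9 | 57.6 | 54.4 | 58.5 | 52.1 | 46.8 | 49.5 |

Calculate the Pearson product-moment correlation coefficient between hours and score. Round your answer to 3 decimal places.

0.232

n = 8, Σx = 88.8, Σy = 430.9, Σx² = 1072.5, Σy² = 23359.89, Σxy = 4809.57
nΣxy − ΣxΣy = 38476.56 − 38263.92 = 212.64
nΣx² − (Σx)² = 8580 − 7885.44 = 694.56; nΣy² − (Σy)² = 186879.12 − 185674.81 = 1204.31
r = 212.64 / √(694.56 × 1204.31) = 212.64 / 914.5849 ≈ 0.232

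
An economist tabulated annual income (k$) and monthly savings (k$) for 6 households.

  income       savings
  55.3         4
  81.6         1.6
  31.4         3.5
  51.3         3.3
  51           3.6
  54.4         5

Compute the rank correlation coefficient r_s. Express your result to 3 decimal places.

Rank income: 5, 6, 1, 3, 2, 4
Rank savings: 5, 1, 3, 2, 4, 6
d = rank(income) − rank(savings): 0, 5, -2, 1, -2, -2; Σd² = 38
ρ = 1 − 6Σd² / [n(n²−1)] = 1 − 6×38 / (6×35) = 1 − 228/210 ≈ -0.086

-0.086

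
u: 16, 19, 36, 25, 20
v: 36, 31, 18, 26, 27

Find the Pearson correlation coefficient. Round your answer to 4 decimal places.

-0.9497

n = 5, Σu = 116, Σv = 138, Σu² = 2938, Σv² = 3986, Σuv = 3003
nΣuv − ΣuΣv = 15015 − 16008 = -993
nΣu² − (Σu)² = 14690 − 13456 = 1234; nΣv² − (Σv)² = 19930 − 19044 = 886
r = -993 / √(1234 × 886) = -993 / 1045.6213 ≈ -0.9497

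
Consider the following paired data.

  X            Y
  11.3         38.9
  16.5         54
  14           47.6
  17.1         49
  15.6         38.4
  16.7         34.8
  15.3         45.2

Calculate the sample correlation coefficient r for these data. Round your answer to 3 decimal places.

n = 7, ΣX = 106.5, ΣY = 307.9, ΣX² = 1644.69, ΣY² = 13824.61, ΣXY = 4706.63
nΣXY − ΣXΣY = 32946.41 − 32791.35 = 155.06
nΣX² − (ΣX)² = 11512.83 − 11342.25 = 170.58; nΣY² − (ΣY)² = 96772.27 − 94802.41 = 1969.86
r = 155.06 / √(170.58 × 1969.86) = 155.06 / 579.6712 ≈ 0.267

0.267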